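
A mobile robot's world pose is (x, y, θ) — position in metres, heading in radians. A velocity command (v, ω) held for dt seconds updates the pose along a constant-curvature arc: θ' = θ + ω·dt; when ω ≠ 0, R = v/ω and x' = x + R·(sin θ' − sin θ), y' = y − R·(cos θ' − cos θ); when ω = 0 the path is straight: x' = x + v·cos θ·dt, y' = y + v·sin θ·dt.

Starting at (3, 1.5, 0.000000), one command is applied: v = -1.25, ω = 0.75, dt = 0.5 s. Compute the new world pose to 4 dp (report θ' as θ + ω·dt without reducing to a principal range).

(2.3895, 1.3842, 0.3750)

θ' = 0.0000 + 0.75·0.5 = 0.3750
R = v/ω = -1.25/0.75 = -1.6667
x' = 3 + -1.6667·(sin 0.3750 − sin 0.0000) = 2.3895
y' = 1.5 − -1.6667·(cos 0.3750 − cos 0.0000) = 1.3842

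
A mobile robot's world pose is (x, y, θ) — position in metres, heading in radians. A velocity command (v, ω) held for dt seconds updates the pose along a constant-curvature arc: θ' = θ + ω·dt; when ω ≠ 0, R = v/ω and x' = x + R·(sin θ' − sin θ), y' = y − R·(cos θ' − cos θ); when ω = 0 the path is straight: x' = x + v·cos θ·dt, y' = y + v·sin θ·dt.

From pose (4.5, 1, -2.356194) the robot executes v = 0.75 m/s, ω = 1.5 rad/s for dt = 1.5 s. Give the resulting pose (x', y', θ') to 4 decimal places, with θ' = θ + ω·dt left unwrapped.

θ' = -2.3562 + 1.5·1.5 = -0.1062
R = v/ω = 0.75/1.5 = 0.5000
x' = 4.5 + 0.5000·(sin -0.1062 − sin -2.3562) = 4.8006
y' = 1 − 0.5000·(cos -0.1062 − cos -2.3562) = 0.1493

(4.8006, 0.1493, -0.1062)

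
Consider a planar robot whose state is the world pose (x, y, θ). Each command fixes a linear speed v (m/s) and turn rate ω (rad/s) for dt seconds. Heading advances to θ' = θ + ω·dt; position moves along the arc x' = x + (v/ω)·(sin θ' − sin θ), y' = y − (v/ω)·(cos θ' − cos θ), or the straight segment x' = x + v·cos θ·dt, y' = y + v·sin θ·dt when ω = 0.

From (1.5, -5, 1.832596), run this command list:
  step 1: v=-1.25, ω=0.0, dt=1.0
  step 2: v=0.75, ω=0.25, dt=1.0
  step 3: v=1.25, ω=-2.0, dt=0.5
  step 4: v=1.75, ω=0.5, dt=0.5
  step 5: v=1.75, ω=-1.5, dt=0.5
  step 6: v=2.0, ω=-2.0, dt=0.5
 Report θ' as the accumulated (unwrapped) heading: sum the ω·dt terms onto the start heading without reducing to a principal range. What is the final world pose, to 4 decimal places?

(3.2917, -3.3216, -0.4174)

step 1: θ'=1.8326 (straight) → pose (1.8235, -6.2074, 1.8326)
step 2: θ'=2.0826 (R=3.0000) → pose (1.5413, -5.5146, 2.0826)
step 3: θ'=1.0826 (R=-0.6250) → pose (1.5343, -4.9154, 1.0826)
step 4: θ'=1.3326 (R=3.5000) → pose (1.8443, -4.0996, 1.3326)
step 5: θ'=0.5826 (R=-1.1667) → pose (2.3362, -3.4007, 0.5826)
step 6: θ'=-0.4174 (R=-1.0000) → pose (3.2917, -3.3216, -0.4174)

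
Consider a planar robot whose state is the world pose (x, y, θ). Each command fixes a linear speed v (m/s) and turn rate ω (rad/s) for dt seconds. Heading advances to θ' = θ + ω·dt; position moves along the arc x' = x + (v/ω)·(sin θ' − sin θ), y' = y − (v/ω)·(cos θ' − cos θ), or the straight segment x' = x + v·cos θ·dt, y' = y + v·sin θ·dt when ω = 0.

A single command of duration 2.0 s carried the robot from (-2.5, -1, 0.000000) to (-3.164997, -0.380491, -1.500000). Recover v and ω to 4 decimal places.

v = -0.5000, ω = -0.7500

Δθ = -1.500000 − 0.000000 = -1.500000
ω = Δθ/dt = -1.500000/2.0 = -0.7500
R = Δx/(sin θ' − sin θ) = 0.6667
v = R·ω = 0.6667·-0.7500 = -0.5000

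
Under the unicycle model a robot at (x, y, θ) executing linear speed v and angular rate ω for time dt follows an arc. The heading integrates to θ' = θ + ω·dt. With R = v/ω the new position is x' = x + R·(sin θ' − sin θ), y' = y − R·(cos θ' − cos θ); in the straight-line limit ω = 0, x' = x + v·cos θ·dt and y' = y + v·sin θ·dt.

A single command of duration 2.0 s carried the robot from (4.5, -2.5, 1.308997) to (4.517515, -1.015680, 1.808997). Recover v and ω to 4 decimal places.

v = 0.7500, ω = 0.2500

Δθ = 1.808997 − 1.308997 = 0.500000
ω = Δθ/dt = 0.500000/2.0 = 0.2500
R = −Δy/(cos θ' − cos θ) = 3.0000
v = R·ω = 3.0000·0.2500 = 0.7500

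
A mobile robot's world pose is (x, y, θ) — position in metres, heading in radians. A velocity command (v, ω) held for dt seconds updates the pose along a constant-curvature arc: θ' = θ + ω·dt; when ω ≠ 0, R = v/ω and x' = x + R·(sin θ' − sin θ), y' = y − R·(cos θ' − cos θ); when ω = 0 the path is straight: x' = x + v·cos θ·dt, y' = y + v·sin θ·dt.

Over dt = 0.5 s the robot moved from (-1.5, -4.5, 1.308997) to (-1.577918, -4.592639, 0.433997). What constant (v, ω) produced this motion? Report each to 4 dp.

Δθ = 0.433997 − 1.308997 = -0.875000
ω = Δθ/dt = -0.875000/0.5 = -1.7500
R = −Δy/(cos θ' − cos θ) = 0.1429
v = R·ω = 0.1429·-1.7500 = -0.2500

v = -0.2500, ω = -1.7500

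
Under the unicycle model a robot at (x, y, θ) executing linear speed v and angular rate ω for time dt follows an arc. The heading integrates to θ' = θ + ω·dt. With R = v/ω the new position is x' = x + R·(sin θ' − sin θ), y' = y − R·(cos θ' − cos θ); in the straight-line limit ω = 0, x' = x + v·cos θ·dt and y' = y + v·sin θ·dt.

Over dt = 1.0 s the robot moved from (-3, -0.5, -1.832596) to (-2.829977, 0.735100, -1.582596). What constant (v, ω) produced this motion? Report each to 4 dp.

Δθ = -1.582596 − -1.832596 = 0.250000
ω = Δθ/dt = 0.250000/1.0 = 0.2500
R = −Δy/(cos θ' − cos θ) = -5.0000
v = R·ω = -5.0000·0.2500 = -1.2500

v = -1.2500, ω = 0.2500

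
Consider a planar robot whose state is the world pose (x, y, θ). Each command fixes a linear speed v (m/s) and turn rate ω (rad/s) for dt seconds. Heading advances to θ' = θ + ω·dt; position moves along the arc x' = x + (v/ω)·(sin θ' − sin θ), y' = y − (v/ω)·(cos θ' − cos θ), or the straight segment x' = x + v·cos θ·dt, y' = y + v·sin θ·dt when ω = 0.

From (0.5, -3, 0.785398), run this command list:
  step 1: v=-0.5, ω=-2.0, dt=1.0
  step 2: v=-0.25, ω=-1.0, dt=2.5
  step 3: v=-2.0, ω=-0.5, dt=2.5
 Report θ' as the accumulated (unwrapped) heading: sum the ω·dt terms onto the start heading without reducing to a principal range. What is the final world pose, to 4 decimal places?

step 1: θ'=-1.2146 (R=0.2500) → pose (0.0889, -2.9104, -1.2146)
step 2: θ'=-3.7146 (R=0.2500) → pose (0.4588, -2.6132, -3.7146)
step 3: θ'=-4.9646 (R=4.0000) → pose (2.1636, -6.9724, -4.9646)

(2.1636, -6.9724, -4.9646)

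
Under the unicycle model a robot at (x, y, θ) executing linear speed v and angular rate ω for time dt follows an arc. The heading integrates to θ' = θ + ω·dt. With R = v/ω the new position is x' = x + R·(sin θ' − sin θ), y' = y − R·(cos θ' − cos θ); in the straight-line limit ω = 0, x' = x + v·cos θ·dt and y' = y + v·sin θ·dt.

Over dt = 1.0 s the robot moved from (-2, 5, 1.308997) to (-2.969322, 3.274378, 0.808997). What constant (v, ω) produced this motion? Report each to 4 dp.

Δθ = 0.808997 − 1.308997 = -0.500000
ω = Δθ/dt = -0.500000/1.0 = -0.5000
R = −Δy/(cos θ' − cos θ) = 4.0000
v = R·ω = 4.0000·-0.5000 = -2.0000

v = -2.0000, ω = -0.5000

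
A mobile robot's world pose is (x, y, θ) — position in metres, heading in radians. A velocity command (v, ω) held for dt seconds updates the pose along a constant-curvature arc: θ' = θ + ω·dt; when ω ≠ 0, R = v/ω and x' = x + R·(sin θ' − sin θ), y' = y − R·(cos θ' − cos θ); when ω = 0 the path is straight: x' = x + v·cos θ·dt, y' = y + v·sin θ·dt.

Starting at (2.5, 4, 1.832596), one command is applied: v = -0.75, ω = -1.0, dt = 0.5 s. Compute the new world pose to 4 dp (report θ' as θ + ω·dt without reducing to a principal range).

θ' = 1.8326 + -1.0·0.5 = 1.3326
R = v/ω = -0.75/-1.0 = 0.7500
x' = 2.5 + 0.7500·(sin 1.3326 − sin 1.8326) = 2.5044
y' = 4 − 0.7500·(cos 1.3326 − cos 1.8326) = 3.6289

(2.5044, 3.6289, 1.3326)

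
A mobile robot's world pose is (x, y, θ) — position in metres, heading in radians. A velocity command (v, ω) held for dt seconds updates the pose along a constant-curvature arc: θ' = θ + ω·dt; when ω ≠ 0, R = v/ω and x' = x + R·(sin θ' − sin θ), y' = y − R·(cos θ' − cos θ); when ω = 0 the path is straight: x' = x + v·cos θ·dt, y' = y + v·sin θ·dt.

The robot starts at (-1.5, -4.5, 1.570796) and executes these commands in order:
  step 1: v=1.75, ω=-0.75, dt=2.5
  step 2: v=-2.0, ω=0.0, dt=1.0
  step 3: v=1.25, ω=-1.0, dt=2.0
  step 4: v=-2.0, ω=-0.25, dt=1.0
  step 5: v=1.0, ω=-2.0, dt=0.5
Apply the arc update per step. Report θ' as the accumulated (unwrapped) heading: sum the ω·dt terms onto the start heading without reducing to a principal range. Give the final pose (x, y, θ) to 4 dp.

step 1: θ'=-0.3042 (R=-2.3333) → pose (1.5322, -2.2738, -0.3042)
step 2: θ'=-0.3042 (straight) → pose (-0.3759, -1.6747, -0.3042)
step 3: θ'=-2.3042 (R=-1.2500) → pose (0.1783, -3.7041, -2.3042)
step 4: θ'=-2.5542 (R=8.0000) → pose (1.6879, -2.4002, -2.5542)
step 5: θ'=-3.5542 (R=-0.5000) → pose (1.2103, -2.4421, -3.5542)

(1.2103, -2.4421, -3.5542)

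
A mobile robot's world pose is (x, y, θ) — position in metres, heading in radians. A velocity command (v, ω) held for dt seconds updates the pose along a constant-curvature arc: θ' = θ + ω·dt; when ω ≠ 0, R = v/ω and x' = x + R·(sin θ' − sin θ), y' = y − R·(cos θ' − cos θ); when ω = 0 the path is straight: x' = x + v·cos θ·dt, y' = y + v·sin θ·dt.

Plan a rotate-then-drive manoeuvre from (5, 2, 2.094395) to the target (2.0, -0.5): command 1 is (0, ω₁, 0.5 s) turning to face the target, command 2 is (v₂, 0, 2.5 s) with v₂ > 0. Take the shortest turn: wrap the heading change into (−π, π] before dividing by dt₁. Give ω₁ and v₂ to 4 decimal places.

ω₁ = 3.4839, v₂ = 1.5620

heading to target = atan2(-0.5−2, 2−5) = -2.4469
Δθ = wrap(-2.4469 − 2.0944) = 1.7419; ω₁ = Δθ/dt₁ = 3.4839
distance = √((2−5)² + (-0.5−2)²) = 3.9051; v₂ = distance/dt₂ = 1.5620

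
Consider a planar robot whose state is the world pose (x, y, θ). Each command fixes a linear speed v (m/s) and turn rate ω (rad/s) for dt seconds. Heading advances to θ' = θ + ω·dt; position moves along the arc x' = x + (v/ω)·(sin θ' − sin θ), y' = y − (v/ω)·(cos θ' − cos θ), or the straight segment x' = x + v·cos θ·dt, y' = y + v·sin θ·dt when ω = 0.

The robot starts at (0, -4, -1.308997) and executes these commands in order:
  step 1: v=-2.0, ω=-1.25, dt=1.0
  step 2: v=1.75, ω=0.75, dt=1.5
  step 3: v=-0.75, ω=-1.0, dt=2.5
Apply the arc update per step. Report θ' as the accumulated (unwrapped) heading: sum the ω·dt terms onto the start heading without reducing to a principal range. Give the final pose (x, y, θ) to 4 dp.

(0.9144, -3.8876, -3.9340)

step 1: θ'=-2.5590 (R=1.6000) → pose (0.6652, -2.2498, -2.5590)
step 2: θ'=-1.4340 (R=2.3333) → pose (-0.3626, -4.5165, -1.4340)
step 3: θ'=-3.9340 (R=0.7500) → pose (0.9144, -3.8876, -3.9340)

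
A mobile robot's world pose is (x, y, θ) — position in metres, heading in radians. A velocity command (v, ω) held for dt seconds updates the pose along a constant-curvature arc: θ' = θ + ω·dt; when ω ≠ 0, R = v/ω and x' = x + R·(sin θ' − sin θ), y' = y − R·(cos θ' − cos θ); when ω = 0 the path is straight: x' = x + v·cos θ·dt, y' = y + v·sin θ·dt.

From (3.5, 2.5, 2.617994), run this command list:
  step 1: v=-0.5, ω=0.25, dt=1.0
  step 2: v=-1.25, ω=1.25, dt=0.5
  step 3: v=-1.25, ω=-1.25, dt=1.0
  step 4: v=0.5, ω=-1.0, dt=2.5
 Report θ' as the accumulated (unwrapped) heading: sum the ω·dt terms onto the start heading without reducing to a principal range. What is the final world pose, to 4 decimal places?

(6.2190, 2.8091, -0.2570)

step 1: θ'=2.8680 (R=-2.0000) → pose (3.9596, 2.3064, 2.8680)
step 2: θ'=3.4930 (R=-1.0000) → pose (4.5740, 2.3304, 3.4930)
step 3: θ'=2.2430 (R=1.0000) → pose (5.7007, 2.0142, 2.2430)
step 4: θ'=-0.2570 (R=-0.5000) → pose (6.2190, 2.8091, -0.2570)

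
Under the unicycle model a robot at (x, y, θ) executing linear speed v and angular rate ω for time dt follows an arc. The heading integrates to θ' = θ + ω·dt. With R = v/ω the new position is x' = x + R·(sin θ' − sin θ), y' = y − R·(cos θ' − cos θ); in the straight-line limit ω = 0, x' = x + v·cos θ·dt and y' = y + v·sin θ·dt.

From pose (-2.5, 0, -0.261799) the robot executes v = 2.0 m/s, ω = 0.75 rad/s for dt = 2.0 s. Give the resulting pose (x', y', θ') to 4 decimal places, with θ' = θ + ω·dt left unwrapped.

(0.7107, 1.7051, 1.2382)

θ' = -0.2618 + 0.75·2.0 = 1.2382
R = v/ω = 2.0/0.75 = 2.6667
x' = -2.5 + 2.6667·(sin 1.2382 − sin -0.2618) = 0.7107
y' = 0 − 2.6667·(cos 1.2382 − cos -0.2618) = 1.7051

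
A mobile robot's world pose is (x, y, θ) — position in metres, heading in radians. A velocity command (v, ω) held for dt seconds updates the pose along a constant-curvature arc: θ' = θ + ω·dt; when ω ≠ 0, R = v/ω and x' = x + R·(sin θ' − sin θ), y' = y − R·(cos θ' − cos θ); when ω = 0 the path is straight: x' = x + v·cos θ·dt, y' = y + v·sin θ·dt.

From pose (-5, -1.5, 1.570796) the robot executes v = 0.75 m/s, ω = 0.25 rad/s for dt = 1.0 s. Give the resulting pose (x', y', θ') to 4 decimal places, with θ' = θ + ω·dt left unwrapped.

(-5.0933, -0.7578, 1.8208)

θ' = 1.5708 + 0.25·1.0 = 1.8208
R = v/ω = 0.75/0.25 = 3.0000
x' = -5 + 3.0000·(sin 1.8208 − sin 1.5708) = -5.0933
y' = -1.5 − 3.0000·(cos 1.8208 − cos 1.5708) = -0.7578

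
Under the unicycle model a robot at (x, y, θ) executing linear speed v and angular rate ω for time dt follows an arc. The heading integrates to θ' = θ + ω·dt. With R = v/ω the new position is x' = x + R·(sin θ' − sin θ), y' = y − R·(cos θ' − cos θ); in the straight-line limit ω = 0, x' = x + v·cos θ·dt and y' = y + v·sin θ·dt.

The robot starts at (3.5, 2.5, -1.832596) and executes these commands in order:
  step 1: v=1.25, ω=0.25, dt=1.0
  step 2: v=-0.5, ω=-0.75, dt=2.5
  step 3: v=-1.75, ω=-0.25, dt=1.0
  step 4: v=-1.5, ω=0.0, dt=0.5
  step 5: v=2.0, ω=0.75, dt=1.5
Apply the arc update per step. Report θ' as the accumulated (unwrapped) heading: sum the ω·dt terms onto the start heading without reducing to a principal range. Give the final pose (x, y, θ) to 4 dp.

step 1: θ'=-1.5826 (R=5.0000) → pose (3.3300, 1.2649, -1.5826)
step 2: θ'=-3.4576 (R=0.6667) → pose (4.2038, 1.8907, -3.4576)
step 3: θ'=-3.7076 (R=7.0000) → pose (5.7822, 1.1457, -3.7076)
step 4: θ'=-3.7076 (straight) → pose (6.4153, 0.7435, -3.7076)
step 5: θ'=-2.5826 (R=2.6667) → pose (3.5710, 0.7534, -2.5826)

(3.5710, 0.7534, -2.5826)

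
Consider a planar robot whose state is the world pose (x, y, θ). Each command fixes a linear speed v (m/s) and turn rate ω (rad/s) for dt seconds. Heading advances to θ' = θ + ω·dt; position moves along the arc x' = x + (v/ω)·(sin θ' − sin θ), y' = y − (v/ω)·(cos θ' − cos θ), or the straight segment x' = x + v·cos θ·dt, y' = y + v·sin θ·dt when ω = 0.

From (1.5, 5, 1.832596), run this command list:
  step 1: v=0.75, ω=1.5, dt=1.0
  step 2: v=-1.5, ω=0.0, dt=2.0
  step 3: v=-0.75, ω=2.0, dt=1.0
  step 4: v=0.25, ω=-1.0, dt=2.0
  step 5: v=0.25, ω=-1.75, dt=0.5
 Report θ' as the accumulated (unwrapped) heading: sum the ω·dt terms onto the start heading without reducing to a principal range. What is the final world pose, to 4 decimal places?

(3.8282, 6.1559, 2.4576)

step 1: θ'=3.3326 (R=0.5000) → pose (0.9221, 5.3615, 3.3326)
step 2: θ'=3.3326 (straight) → pose (3.8676, 5.9310, 3.3326)
step 3: θ'=5.3326 (R=-0.3750) → pose (4.1015, 6.5172, 5.3326)
step 4: θ'=3.3326 (R=-0.2500) → pose (3.9455, 6.1264, 3.3326)
step 5: θ'=2.4576 (R=-0.1429) → pose (3.8282, 6.1559, 2.4576)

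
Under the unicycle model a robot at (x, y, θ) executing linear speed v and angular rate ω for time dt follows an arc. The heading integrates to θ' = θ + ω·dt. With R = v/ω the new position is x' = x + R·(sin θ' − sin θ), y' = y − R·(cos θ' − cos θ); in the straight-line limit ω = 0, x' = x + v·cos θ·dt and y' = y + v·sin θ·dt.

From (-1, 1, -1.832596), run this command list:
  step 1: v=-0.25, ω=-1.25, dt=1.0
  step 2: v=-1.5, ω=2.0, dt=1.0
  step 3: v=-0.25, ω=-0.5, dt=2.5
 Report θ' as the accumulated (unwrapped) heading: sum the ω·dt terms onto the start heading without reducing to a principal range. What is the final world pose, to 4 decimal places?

step 1: θ'=-3.0826 (R=0.2000) → pose (-0.8186, 1.1479, -3.0826)
step 2: θ'=-1.0826 (R=-0.7500) → pose (-0.2004, 2.2484, -1.0826)
step 3: θ'=-2.3326 (R=0.5000) → pose (-0.1207, 2.8280, -2.3326)

(-0.1207, 2.8280, -2.3326)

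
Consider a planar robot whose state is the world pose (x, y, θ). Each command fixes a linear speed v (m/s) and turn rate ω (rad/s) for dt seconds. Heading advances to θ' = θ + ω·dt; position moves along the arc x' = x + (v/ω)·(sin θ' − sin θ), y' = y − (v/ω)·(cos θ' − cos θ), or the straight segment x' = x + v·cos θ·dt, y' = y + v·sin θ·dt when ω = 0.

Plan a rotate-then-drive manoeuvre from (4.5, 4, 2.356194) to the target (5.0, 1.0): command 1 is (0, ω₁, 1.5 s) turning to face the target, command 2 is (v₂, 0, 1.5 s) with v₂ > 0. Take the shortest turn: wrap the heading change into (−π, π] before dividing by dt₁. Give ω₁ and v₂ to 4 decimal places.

heading to target = atan2(1−4, 5−4.5) = -1.4056
Δθ = wrap(-1.4056 − 2.3562) = 2.5213; ω₁ = Δθ/dt₁ = 1.6809
distance = √((5−4.5)² + (1−4)²) = 3.0414; v₂ = distance/dt₂ = 2.0276

ω₁ = 1.6809, v₂ = 2.0276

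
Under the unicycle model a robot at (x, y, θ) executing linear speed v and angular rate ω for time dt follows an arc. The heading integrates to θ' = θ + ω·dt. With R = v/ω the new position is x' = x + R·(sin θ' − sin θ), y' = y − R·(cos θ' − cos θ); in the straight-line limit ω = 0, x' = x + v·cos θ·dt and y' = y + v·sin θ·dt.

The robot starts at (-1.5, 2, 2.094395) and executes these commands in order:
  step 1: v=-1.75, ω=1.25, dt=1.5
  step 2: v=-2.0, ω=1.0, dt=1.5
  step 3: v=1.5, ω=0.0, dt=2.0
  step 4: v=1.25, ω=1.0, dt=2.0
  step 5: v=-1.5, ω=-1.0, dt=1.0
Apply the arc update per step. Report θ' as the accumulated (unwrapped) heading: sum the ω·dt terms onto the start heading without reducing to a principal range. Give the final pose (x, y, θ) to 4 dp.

(3.7392, 1.7769, 6.4694)

step 1: θ'=3.9694 (R=-1.4000) → pose (0.7435, 1.7529, 3.9694)
step 2: θ'=5.4694 (R=-2.0000) → pose (0.7244, 4.4794, 5.4694)
step 3: θ'=5.4694 (straight) → pose (2.7846, 2.2987, 5.4694)
step 4: θ'=7.4694 (R=1.2500) → pose (4.8519, 2.6882, 7.4694)
step 5: θ'=6.4694 (R=1.5000) → pose (3.7392, 1.7769, 6.4694)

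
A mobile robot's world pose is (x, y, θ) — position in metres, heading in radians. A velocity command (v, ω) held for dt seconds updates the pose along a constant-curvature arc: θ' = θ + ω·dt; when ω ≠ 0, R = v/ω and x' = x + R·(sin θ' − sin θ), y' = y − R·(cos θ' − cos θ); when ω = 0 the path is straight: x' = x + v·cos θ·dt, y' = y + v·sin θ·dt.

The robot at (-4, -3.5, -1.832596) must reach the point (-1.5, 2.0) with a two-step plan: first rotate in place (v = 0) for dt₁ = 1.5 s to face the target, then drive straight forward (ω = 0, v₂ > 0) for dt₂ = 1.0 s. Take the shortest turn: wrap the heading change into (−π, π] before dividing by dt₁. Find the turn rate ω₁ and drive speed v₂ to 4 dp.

heading to target = atan2(2−-3.5, -1.5−-4) = 1.1442
Δθ = wrap(1.1442 − -1.8326) = 2.9768; ω₁ = Δθ/dt₁ = 1.9845
distance = √((-1.5−-4)² + (2−-3.5)²) = 6.0415; v₂ = distance/dt₂ = 6.0415

ω₁ = 1.9845, v₂ = 6.0415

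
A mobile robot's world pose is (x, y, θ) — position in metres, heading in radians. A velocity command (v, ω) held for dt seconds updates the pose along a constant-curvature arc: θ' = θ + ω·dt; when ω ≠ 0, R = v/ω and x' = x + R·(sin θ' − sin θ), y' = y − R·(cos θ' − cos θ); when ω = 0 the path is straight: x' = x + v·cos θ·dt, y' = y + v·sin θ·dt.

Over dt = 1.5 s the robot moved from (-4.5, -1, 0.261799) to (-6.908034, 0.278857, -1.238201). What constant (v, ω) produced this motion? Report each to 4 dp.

Δθ = -1.238201 − 0.261799 = -1.500000
ω = Δθ/dt = -1.500000/1.5 = -1.0000
R = Δx/(sin θ' − sin θ) = 2.0000
v = R·ω = 2.0000·-1.0000 = -2.0000

v = -2.0000, ω = -1.0000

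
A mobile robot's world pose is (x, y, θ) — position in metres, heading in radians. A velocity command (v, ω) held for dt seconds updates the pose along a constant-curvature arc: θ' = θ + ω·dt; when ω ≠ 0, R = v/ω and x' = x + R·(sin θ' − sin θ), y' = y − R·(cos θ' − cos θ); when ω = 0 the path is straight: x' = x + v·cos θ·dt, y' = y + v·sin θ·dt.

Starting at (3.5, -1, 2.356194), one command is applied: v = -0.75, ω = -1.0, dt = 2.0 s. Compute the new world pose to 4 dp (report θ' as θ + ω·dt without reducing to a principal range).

θ' = 2.3562 + -1.0·2.0 = 0.3562
R = v/ω = -0.75/-1.0 = 0.7500
x' = 3.5 + 0.7500·(sin 0.3562 − sin 2.3562) = 3.2312
y' = -1 − 0.7500·(cos 0.3562 − cos 2.3562) = -2.2333

(3.2312, -2.2333, 0.3562)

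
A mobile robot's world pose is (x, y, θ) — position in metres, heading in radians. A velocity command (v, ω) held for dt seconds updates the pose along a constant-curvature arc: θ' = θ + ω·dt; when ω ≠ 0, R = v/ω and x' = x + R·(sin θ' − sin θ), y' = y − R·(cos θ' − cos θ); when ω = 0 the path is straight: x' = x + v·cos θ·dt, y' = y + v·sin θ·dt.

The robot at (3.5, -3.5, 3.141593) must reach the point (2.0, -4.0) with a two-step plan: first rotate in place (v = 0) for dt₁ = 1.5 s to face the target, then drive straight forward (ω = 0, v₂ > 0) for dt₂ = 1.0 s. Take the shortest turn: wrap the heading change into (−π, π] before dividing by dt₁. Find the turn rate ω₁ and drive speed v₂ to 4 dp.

ω₁ = 0.2145, v₂ = 1.5811

heading to target = atan2(-4−-3.5, 2−3.5) = -2.8198
Δθ = wrap(-2.8198 − 3.1416) = 0.3218; ω₁ = Δθ/dt₁ = 0.2145
distance = √((2−3.5)² + (-4−-3.5)²) = 1.5811; v₂ = distance/dt₂ = 1.5811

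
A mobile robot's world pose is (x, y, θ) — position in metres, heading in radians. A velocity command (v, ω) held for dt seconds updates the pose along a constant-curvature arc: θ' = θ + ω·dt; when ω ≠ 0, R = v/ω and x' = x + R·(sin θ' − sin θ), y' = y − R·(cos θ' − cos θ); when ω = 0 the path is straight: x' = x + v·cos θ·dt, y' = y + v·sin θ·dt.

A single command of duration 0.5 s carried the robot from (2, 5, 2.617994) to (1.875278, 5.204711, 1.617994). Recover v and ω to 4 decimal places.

v = 0.5000, ω = -2.0000

Δθ = 1.617994 − 2.617994 = -1.000000
ω = Δθ/dt = -1.000000/0.5 = -2.0000
R = −Δy/(cos θ' − cos θ) = -0.2500
v = R·ω = -0.2500·-2.0000 = 0.5000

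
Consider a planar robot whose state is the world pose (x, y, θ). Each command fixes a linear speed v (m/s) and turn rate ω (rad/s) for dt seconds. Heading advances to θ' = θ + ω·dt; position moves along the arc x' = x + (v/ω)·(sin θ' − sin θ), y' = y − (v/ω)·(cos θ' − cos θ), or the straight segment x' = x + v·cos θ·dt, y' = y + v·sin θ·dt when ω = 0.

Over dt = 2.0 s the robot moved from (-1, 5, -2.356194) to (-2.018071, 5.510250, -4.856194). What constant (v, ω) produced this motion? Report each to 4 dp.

Δθ = -4.856194 − -2.356194 = -2.500000
ω = Δθ/dt = -2.500000/2.0 = -1.2500
R = Δx/(sin θ' − sin θ) = -0.6000
v = R·ω = -0.6000·-1.2500 = 0.7500

v = 0.7500, ω = -1.2500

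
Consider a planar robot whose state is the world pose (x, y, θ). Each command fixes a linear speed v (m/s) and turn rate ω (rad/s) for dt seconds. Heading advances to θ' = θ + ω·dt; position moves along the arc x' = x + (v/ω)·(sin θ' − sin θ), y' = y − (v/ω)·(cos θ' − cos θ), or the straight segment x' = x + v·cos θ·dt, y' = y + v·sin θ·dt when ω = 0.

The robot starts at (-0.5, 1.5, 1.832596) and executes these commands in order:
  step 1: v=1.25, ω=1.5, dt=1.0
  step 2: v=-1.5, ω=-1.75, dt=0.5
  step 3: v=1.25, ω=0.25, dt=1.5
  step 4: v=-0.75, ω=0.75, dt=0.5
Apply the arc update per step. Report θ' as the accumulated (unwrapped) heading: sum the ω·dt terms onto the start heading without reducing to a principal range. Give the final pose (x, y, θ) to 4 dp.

(-2.0277, 2.7680, 3.2076)

step 1: θ'=3.3326 (R=0.8333) → pose (-1.4631, 2.1025, 3.3326)
step 2: θ'=2.4576 (R=0.8571) → pose (-0.7588, 1.9253, 2.4576)
step 3: θ'=2.8326 (R=5.0000) → pose (-2.3978, 2.8132, 2.8326)
step 4: θ'=3.2076 (R=-1.0000) → pose (-2.0277, 2.7680, 3.2076)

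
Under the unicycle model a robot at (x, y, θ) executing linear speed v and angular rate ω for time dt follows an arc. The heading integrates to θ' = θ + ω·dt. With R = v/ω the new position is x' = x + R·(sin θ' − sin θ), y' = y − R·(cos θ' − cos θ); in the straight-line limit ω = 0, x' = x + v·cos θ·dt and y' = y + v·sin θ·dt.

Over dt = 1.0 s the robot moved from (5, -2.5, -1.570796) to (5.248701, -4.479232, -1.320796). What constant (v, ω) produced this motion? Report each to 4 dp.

Δθ = -1.320796 − -1.570796 = 0.250000
ω = Δθ/dt = 0.250000/1.0 = 0.2500
R = −Δy/(cos θ' − cos θ) = 8.0000
v = R·ω = 8.0000·0.2500 = 2.0000

v = 2.0000, ω = 0.2500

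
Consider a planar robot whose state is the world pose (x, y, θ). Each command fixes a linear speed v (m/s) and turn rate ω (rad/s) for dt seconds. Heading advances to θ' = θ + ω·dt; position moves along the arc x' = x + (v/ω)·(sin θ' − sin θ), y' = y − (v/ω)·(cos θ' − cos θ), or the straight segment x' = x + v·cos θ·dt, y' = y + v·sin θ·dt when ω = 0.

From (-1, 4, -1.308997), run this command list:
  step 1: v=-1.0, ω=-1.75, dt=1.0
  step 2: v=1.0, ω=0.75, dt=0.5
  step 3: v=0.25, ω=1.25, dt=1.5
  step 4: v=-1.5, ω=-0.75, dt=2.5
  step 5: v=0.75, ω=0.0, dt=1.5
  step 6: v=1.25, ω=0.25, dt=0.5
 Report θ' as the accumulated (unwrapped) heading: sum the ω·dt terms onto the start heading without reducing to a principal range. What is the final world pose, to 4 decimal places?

step 1: θ'=-3.0590 (R=0.5714) → pose (-0.4952, 4.7174, -3.0590)
step 2: θ'=-2.6840 (R=1.3333) → pose (-0.9742, 4.5847, -2.6840)
step 3: θ'=-0.8090 (R=0.2000) → pose (-1.0306, 4.2673, -0.8090)
step 4: θ'=-2.6840 (R=2.0000) → pose (-0.4670, 7.4420, -2.6840)
step 5: θ'=-2.6840 (straight) → pose (-1.4763, 6.9449, -2.6840)
step 6: θ'=-2.5590 (R=5.0000) → pose (-2.0183, 6.6345, -2.5590)

(-2.0183, 6.6345, -2.5590)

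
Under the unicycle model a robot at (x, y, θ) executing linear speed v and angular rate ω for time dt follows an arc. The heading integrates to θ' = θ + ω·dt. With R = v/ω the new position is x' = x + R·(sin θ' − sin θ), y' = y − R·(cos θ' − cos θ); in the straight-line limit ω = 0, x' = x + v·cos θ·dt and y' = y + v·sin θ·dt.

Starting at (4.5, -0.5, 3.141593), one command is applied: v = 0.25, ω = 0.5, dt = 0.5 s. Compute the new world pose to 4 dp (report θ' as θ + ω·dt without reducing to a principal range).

(4.3763, -0.5155, 3.3916)

θ' = 3.1416 + 0.5·0.5 = 3.3916
R = v/ω = 0.25/0.5 = 0.5000
x' = 4.5 + 0.5000·(sin 3.3916 − sin 3.1416) = 4.3763
y' = -0.5 − 0.5000·(cos 3.3916 − cos 3.1416) = -0.5155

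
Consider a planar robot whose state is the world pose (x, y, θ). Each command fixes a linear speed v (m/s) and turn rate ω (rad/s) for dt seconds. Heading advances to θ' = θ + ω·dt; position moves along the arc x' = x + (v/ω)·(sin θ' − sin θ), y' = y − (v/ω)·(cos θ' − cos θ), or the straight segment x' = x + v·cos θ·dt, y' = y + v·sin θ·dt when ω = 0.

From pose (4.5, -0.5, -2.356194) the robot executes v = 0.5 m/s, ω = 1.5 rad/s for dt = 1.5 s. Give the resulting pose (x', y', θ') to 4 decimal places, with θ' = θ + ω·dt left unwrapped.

(4.7004, -1.0672, -0.1062)

θ' = -2.3562 + 1.5·1.5 = -0.1062
R = v/ω = 0.5/1.5 = 0.3333
x' = 4.5 + 0.3333·(sin -0.1062 − sin -2.3562) = 4.7004
y' = -0.5 − 0.3333·(cos -0.1062 − cos -2.3562) = -1.0672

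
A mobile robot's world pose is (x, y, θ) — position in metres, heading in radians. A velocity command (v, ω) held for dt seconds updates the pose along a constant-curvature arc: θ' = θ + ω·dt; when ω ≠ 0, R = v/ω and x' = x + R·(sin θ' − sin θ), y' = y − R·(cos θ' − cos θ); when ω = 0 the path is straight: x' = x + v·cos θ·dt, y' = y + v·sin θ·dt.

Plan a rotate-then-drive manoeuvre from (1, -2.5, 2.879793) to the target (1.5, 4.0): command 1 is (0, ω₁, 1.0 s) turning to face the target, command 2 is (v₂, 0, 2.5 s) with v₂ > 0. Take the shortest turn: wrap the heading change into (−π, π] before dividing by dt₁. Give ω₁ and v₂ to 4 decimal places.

ω₁ = -1.3858, v₂ = 2.6077

heading to target = atan2(4−-2.5, 1.5−1) = 1.4940
Δθ = wrap(1.4940 − 2.8798) = -1.3858; ω₁ = Δθ/dt₁ = -1.3858
distance = √((1.5−1)² + (4−-2.5)²) = 6.5192; v₂ = distance/dt₂ = 2.6077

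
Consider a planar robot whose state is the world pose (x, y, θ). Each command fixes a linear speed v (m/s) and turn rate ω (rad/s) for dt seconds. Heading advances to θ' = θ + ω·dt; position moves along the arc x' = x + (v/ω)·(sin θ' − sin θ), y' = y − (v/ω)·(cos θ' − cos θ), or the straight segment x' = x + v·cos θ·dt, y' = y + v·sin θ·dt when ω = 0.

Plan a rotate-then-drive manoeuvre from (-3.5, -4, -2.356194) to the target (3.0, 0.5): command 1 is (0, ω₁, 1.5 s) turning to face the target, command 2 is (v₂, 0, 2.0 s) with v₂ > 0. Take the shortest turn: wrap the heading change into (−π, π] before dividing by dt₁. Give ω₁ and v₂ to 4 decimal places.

ω₁ = 1.9745, v₂ = 3.9528

heading to target = atan2(0.5−-4, 3−-3.5) = 0.6055
Δθ = wrap(0.6055 − -2.3562) = 2.9617; ω₁ = Δθ/dt₁ = 1.9745
distance = √((3−-3.5)² + (0.5−-4)²) = 7.9057; v₂ = distance/dt₂ = 3.9528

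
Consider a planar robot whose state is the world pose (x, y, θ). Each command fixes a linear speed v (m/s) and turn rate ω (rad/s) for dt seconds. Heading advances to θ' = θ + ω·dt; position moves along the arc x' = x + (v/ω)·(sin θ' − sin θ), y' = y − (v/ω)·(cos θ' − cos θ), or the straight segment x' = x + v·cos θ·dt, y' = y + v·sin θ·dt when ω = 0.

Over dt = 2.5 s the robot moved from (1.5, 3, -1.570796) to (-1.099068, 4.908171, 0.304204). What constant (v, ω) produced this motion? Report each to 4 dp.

Δθ = 0.304204 − -1.570796 = 1.875000
ω = Δθ/dt = 1.875000/2.5 = 0.7500
R = Δx/(sin θ' − sin θ) = -2.0000
v = R·ω = -2.0000·0.7500 = -1.5000

v = -1.5000, ω = 0.7500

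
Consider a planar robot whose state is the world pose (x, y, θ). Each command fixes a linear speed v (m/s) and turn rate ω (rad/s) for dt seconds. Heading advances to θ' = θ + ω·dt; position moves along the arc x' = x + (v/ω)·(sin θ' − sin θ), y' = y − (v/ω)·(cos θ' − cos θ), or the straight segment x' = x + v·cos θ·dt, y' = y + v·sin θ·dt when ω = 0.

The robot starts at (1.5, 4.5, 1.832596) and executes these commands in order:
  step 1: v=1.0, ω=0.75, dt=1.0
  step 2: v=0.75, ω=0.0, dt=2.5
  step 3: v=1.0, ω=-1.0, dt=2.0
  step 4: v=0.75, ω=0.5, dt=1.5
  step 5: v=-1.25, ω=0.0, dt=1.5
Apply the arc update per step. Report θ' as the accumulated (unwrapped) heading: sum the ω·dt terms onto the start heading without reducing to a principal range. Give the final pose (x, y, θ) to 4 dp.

step 1: θ'=2.5826 (R=1.3333) → pose (0.9192, 5.2853, 2.5826)
step 2: θ'=2.5826 (straight) → pose (-0.6704, 6.2797, 2.5826)
step 3: θ'=0.5826 (R=-1.0000) → pose (-0.6902, 7.9625, 0.5826)
step 4: θ'=1.3326 (R=1.5000) → pose (-0.0579, 8.8611, 1.3326)
step 5: θ'=1.3326 (straight) → pose (-0.5003, 7.0391, 1.3326)

(-0.5003, 7.0391, 1.3326)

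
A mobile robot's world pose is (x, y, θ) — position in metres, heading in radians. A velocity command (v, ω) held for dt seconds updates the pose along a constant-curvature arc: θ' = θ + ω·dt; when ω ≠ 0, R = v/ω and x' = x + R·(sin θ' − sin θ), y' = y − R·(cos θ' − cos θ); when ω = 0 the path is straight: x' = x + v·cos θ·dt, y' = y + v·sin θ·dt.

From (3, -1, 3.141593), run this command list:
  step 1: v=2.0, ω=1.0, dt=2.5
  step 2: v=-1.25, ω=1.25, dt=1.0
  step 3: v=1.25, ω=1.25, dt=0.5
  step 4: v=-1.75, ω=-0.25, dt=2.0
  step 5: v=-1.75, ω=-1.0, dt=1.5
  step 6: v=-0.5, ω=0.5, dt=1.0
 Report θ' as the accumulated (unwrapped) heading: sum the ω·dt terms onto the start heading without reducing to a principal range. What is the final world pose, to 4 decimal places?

(-3.7301, -6.6925, 6.0166)

step 1: θ'=5.6416 (R=2.0000) → pose (1.8031, -4.6023, 5.6416)
step 2: θ'=6.8916 (R=-1.0000) → pose (0.6330, -4.5829, 6.8916)
step 3: θ'=7.5166 (R=1.0000) → pose (1.0051, -4.0933, 7.5166)
step 4: θ'=7.0166 (R=7.0000) → pose (-0.9144, -6.9765, 7.0166)
step 5: θ'=5.5166 (R=1.7500) → pose (-3.2998, -6.9369, 5.5166)
step 6: θ'=6.0166 (R=-1.0000) → pose (-3.7301, -6.6925, 6.0166)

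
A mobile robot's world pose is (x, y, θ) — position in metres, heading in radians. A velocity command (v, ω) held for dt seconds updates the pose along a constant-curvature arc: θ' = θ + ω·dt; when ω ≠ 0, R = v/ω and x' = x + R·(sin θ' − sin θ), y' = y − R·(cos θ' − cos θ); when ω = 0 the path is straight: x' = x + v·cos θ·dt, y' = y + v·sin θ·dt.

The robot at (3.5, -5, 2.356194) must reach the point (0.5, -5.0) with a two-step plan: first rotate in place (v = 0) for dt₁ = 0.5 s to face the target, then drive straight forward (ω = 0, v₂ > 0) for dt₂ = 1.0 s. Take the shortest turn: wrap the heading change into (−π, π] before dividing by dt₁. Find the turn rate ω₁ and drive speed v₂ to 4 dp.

heading to target = atan2(-5−-5, 0.5−3.5) = 3.1416
Δθ = wrap(3.1416 − 2.3562) = 0.7854; ω₁ = Δθ/dt₁ = 1.5708
distance = √((0.5−3.5)² + (-5−-5)²) = 3.0000; v₂ = distance/dt₂ = 3.0000

ω₁ = 1.5708, v₂ = 3.0000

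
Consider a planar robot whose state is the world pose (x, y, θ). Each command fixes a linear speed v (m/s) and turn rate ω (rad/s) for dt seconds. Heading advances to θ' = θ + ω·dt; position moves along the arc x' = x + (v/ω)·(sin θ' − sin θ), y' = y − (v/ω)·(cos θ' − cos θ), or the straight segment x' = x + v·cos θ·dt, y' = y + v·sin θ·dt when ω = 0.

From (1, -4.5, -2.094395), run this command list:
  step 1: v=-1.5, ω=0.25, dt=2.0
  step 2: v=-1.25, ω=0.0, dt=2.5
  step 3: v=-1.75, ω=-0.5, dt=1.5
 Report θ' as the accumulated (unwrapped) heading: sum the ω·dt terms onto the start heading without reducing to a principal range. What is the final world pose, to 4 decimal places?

step 1: θ'=-1.5944 (R=-6.0000) → pose (1.8022, -1.6416, -1.5944)
step 2: θ'=-1.5944 (straight) → pose (1.8759, 1.4826, -1.5944)
step 3: θ'=-2.3444 (R=3.5000) → pose (2.8710, 3.8455, -2.3444)

(2.8710, 3.8455, -2.3444)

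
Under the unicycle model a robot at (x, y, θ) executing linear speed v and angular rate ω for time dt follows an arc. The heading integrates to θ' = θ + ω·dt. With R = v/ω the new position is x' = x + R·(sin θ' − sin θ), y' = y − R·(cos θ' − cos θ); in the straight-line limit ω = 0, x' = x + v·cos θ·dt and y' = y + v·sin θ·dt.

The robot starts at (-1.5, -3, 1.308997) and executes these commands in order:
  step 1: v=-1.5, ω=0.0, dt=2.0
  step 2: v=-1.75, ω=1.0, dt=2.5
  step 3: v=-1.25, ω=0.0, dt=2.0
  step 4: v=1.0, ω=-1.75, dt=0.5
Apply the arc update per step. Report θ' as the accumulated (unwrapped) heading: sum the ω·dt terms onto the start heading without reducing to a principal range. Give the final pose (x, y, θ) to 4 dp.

step 1: θ'=1.3090 (straight) → pose (-2.2765, -5.8978, 1.3090)
step 2: θ'=3.8090 (R=-1.7500) → pose (0.4971, -7.7252, 3.8090)
step 3: θ'=3.8090 (straight) → pose (2.4607, -6.1778, 3.8090)
step 4: θ'=2.9340 (R=-0.5714) → pose (1.9892, -6.2882, 2.9340)

(1.9892, -6.2882, 2.9340)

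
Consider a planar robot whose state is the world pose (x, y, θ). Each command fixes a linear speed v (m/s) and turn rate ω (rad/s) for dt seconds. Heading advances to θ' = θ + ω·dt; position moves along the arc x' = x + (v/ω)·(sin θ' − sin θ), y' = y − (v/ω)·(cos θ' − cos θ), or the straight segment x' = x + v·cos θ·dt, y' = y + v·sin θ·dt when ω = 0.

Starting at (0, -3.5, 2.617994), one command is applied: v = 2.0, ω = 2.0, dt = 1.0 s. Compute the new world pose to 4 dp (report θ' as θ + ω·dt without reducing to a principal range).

θ' = 2.6180 + 2.0·1.0 = 4.6180
R = v/ω = 2.0/2.0 = 1.0000
x' = 0 + 1.0000·(sin 4.6180 − sin 2.6180) = -1.4955
y' = -3.5 − 1.0000·(cos 4.6180 − cos 2.6180) = -4.2718

(-1.4955, -4.2718, 4.6180)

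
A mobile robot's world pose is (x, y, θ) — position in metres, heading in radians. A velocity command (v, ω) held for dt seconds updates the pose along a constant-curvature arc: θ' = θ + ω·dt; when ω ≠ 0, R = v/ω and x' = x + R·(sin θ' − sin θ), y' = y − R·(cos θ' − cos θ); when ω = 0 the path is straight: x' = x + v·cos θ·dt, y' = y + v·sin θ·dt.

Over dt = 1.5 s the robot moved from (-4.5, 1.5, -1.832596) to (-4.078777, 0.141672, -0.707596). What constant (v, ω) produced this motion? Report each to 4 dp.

v = 1.0000, ω = 0.7500

Δθ = -0.707596 − -1.832596 = 1.125000
ω = Δθ/dt = 1.125000/1.5 = 0.7500
R = −Δy/(cos θ' − cos θ) = 1.3333
v = R·ω = 1.3333·0.7500 = 1.0000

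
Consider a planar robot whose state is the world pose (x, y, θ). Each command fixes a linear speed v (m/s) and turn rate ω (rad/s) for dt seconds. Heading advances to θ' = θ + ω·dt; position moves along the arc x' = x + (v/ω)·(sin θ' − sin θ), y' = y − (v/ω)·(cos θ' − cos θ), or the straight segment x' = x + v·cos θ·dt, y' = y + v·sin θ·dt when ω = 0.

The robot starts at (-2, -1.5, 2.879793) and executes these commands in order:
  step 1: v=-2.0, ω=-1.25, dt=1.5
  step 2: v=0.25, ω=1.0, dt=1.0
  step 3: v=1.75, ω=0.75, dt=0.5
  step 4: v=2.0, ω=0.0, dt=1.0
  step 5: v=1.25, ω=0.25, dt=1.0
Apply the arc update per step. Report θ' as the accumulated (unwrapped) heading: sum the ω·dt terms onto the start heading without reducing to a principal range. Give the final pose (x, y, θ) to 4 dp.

step 1: θ'=1.0048 (R=1.6000) → pose (-1.0636, -3.9035, 1.0048)
step 2: θ'=2.0048 (R=0.2500) → pose (-1.0478, -3.6643, 2.0048)
step 3: θ'=2.3798 (R=2.3333) → pose (-1.5543, -2.9571, 2.3798)
step 4: θ'=2.3798 (straight) → pose (-3.0015, -1.5766, 2.3798)
step 5: θ'=2.6298 (R=5.0000) → pose (-4.0039, -0.8353, 2.6298)

(-4.0039, -0.8353, 2.6298)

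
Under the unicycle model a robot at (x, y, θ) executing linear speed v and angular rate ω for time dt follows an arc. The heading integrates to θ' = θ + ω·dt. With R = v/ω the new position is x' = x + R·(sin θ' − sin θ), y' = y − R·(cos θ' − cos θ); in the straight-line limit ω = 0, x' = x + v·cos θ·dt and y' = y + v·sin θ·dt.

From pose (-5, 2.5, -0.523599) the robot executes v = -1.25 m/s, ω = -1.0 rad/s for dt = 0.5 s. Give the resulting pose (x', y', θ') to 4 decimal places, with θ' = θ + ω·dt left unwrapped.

θ' = -0.5236 + -1.0·0.5 = -1.0236
R = v/ω = -1.25/-1.0 = 1.2500
x' = -5 + 1.2500·(sin -1.0236 − sin -0.5236) = -5.4425
y' = 2.5 − 1.2500·(cos -1.0236 − cos -0.5236) = 2.9322

(-5.4425, 2.9322, -1.0236)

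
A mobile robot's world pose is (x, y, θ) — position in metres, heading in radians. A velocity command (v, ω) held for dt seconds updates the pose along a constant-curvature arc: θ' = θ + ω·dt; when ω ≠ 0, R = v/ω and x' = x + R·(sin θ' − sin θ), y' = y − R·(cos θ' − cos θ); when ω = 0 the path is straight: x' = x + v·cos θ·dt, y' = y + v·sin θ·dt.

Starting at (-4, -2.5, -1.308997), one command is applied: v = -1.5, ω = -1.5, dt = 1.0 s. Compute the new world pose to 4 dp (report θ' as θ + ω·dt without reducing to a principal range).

θ' = -1.3090 + -1.5·1.0 = -2.8090
R = v/ω = -1.5/-1.5 = 1.0000
x' = -4 + 1.0000·(sin -2.8090 − sin -1.3090) = -3.3606
y' = -2.5 − 1.0000·(cos -2.8090 − cos -1.3090) = -1.2960

(-3.3606, -1.2960, -2.8090)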